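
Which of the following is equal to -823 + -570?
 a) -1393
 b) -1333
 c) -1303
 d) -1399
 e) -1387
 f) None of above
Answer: a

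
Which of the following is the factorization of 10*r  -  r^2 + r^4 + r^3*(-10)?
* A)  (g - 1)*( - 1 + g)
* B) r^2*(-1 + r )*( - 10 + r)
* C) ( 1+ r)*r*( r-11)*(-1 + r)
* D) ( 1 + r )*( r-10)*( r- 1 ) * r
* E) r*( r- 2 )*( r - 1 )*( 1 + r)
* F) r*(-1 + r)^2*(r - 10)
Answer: D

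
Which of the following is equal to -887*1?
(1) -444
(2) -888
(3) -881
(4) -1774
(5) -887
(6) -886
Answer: 5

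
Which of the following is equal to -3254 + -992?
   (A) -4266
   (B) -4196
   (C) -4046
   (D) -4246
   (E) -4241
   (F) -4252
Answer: D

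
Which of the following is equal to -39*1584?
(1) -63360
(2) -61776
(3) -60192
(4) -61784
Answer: 2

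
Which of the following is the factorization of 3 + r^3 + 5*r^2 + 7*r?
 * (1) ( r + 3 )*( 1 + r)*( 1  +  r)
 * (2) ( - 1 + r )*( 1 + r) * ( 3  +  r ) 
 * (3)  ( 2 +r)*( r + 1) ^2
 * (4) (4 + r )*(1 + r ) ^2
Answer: 1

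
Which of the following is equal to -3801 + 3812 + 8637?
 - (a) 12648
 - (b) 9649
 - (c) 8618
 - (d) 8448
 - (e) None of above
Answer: e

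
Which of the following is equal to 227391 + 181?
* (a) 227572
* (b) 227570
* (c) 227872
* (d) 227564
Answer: a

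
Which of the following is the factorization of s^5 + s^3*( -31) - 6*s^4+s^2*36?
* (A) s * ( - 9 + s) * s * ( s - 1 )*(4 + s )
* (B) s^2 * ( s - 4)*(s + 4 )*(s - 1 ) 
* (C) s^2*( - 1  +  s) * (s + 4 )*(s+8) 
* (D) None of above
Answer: A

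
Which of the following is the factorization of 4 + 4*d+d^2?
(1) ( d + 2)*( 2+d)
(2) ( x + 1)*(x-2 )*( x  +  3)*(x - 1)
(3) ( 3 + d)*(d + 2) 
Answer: 1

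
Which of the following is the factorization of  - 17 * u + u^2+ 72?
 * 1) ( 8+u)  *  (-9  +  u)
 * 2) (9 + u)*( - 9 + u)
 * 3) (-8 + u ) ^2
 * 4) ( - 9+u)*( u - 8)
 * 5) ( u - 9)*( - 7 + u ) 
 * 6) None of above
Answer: 4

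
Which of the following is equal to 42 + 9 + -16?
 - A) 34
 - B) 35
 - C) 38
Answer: B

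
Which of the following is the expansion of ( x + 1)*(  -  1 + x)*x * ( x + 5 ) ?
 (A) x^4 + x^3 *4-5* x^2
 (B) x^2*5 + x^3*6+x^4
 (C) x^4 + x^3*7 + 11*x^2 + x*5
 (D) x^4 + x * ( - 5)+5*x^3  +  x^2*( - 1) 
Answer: D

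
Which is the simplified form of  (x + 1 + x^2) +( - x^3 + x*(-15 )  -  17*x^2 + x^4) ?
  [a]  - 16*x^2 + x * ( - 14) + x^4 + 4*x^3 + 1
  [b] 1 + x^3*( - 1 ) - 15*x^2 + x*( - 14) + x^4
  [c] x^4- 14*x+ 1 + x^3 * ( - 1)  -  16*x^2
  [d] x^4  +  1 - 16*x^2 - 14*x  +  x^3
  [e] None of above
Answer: c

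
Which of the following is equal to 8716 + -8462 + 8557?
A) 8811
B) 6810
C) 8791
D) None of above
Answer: A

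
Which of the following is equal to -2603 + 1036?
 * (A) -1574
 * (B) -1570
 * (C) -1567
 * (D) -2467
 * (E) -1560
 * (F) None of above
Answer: C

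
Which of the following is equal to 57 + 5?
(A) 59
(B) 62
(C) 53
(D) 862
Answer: B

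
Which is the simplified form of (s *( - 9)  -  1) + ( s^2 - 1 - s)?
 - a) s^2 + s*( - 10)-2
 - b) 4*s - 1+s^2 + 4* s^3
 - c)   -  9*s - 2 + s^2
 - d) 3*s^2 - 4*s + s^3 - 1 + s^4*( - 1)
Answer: a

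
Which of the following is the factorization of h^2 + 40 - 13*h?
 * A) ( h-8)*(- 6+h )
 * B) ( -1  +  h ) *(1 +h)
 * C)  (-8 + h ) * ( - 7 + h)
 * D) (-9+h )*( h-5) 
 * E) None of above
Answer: E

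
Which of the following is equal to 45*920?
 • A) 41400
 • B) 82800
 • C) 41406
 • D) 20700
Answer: A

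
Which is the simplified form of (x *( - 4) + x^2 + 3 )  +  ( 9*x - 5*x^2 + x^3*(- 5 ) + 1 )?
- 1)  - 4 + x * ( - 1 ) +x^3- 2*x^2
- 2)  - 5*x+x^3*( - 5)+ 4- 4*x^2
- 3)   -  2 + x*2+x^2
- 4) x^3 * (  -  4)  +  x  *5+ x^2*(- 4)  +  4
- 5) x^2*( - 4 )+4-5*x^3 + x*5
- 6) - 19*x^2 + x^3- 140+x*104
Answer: 5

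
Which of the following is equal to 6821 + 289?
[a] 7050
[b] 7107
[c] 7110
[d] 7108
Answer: c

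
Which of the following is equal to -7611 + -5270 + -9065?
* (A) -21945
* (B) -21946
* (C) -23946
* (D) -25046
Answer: B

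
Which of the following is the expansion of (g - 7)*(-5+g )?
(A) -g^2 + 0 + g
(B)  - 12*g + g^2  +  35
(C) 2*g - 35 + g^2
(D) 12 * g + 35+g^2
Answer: B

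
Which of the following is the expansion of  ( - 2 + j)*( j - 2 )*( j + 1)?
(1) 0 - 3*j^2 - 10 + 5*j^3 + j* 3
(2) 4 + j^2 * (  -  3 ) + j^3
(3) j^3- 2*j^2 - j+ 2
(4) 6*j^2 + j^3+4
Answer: 2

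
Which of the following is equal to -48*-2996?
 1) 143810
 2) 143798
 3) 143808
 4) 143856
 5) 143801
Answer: 3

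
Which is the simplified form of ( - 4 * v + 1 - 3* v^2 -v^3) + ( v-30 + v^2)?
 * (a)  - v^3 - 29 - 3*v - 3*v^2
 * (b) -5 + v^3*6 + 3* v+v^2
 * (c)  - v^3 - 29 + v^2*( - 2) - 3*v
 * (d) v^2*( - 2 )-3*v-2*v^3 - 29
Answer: c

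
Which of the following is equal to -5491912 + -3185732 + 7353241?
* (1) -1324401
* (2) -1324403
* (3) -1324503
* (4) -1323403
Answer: 2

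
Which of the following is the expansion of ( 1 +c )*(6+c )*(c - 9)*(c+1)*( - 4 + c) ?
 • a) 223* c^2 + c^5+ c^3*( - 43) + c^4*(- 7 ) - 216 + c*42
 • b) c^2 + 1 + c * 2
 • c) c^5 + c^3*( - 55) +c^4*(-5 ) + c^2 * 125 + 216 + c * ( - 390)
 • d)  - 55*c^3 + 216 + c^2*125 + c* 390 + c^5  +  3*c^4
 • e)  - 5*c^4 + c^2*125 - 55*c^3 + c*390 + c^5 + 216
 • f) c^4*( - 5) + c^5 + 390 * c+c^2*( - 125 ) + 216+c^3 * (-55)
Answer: e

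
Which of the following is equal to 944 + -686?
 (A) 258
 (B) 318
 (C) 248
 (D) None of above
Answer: A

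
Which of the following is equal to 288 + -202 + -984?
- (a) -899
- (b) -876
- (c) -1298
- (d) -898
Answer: d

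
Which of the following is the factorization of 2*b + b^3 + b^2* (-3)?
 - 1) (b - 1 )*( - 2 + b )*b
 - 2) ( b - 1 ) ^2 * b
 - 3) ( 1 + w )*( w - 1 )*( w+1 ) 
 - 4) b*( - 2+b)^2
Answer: 1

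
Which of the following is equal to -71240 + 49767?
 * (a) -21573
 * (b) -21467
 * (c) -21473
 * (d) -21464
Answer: c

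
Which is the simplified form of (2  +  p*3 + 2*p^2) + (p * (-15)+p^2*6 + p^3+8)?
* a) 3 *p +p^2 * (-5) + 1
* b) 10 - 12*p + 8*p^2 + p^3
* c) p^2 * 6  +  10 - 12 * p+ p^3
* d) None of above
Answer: b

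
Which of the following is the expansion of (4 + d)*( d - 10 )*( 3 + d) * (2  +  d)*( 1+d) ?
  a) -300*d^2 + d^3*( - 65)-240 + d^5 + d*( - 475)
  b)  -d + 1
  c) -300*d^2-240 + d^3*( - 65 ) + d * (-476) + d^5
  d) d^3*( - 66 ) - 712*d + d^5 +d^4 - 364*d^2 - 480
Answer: c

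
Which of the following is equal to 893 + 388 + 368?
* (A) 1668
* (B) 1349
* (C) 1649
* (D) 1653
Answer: C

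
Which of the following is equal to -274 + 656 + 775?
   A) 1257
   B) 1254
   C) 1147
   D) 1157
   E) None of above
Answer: D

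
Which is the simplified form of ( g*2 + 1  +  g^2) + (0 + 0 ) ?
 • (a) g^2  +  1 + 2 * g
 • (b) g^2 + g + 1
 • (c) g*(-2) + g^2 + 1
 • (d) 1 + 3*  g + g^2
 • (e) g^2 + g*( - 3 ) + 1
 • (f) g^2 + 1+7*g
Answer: a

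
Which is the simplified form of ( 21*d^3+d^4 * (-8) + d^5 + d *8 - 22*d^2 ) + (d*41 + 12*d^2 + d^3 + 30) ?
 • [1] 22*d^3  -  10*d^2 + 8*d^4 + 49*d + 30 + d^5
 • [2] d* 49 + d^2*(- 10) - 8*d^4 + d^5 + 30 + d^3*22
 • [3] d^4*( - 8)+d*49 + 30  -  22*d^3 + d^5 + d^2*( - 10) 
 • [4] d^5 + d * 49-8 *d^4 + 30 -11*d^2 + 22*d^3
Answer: 2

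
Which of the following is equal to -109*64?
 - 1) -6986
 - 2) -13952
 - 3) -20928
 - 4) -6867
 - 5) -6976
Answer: 5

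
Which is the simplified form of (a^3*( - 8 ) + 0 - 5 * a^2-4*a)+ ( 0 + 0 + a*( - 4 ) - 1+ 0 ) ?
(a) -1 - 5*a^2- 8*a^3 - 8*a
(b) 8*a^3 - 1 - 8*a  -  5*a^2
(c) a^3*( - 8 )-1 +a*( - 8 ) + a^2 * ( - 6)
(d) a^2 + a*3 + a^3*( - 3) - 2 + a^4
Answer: a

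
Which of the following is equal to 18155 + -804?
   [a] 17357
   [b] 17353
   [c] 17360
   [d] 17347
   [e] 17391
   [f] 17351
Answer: f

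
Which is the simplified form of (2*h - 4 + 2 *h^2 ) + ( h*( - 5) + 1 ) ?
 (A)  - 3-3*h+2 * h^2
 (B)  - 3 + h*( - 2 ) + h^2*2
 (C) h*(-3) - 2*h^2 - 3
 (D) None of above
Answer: A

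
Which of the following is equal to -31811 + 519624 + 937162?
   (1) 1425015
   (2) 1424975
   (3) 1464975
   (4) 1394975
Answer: 2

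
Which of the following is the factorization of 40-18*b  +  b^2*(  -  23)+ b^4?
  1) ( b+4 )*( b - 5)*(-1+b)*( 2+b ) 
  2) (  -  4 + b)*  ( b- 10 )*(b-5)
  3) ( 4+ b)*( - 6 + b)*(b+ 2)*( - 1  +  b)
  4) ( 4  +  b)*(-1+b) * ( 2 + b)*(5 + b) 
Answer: 1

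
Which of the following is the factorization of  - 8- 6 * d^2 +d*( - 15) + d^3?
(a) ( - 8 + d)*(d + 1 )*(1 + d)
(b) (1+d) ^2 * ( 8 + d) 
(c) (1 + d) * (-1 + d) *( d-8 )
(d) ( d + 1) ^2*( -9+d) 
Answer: a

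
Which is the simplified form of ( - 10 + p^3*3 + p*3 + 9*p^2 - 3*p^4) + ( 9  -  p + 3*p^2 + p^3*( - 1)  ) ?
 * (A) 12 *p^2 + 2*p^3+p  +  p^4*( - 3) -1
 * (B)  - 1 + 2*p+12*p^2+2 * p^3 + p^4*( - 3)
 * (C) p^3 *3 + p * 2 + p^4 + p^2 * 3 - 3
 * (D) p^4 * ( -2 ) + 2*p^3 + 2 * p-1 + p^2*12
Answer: B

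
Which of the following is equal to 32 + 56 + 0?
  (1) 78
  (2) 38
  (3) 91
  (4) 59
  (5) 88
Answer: 5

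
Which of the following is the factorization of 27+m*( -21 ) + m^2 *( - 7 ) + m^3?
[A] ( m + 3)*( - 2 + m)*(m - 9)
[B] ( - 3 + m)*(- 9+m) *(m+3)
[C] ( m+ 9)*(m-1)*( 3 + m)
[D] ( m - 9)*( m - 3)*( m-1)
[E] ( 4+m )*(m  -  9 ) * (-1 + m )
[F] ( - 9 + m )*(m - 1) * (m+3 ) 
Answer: F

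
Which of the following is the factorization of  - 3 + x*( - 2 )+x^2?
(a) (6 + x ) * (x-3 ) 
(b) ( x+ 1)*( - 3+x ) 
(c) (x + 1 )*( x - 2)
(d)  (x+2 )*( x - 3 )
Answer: b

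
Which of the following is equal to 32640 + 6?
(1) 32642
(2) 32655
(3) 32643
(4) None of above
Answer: 4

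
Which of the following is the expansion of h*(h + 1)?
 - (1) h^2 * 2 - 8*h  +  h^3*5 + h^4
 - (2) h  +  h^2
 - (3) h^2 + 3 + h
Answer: 2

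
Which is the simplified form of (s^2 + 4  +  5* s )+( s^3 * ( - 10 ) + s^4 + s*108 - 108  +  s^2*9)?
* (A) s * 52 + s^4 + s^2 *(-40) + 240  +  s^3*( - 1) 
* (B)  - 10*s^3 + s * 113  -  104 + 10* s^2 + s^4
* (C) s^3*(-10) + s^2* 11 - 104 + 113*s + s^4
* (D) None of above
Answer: B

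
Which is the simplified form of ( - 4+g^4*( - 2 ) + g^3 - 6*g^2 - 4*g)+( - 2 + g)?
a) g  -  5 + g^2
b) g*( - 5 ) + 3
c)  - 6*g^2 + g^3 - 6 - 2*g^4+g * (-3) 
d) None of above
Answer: c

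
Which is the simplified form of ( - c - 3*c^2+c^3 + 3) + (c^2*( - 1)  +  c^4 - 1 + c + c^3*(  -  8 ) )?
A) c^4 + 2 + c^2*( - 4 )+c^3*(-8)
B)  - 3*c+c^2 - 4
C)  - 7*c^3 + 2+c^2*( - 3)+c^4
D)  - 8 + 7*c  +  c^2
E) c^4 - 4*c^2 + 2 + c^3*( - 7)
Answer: E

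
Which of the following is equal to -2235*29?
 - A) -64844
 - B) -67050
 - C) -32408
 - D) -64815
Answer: D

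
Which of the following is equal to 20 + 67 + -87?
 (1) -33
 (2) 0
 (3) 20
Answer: 2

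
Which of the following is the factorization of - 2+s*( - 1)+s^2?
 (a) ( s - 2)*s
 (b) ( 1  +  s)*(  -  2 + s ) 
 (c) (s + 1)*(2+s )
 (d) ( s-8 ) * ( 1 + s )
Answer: b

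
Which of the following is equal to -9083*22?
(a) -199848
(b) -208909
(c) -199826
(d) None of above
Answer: c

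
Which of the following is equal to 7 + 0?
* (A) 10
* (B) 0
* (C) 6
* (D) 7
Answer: D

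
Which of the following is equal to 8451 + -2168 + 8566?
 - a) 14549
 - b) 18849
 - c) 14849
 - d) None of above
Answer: c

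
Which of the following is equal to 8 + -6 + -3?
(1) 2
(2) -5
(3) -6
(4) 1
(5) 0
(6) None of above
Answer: 6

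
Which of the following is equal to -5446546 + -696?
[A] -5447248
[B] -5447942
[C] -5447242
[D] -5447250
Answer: C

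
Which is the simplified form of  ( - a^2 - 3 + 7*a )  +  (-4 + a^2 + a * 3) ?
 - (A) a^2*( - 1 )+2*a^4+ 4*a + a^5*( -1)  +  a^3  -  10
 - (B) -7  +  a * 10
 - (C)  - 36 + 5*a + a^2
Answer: B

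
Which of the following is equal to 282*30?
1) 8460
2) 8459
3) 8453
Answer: 1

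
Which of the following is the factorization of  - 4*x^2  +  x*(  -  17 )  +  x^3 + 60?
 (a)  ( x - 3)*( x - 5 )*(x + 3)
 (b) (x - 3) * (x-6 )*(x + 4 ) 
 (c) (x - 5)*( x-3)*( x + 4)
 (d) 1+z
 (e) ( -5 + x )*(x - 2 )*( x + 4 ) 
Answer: c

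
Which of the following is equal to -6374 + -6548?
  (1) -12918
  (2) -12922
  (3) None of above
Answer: 2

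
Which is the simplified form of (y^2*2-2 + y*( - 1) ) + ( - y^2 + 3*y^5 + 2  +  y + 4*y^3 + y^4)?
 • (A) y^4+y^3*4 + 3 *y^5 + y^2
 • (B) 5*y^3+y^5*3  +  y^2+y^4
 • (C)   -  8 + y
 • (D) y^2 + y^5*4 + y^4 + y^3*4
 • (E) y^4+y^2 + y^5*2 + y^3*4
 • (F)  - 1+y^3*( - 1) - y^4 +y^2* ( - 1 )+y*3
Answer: A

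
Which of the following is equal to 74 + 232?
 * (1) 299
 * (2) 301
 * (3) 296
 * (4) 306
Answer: 4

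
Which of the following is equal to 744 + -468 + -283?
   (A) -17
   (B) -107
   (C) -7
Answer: C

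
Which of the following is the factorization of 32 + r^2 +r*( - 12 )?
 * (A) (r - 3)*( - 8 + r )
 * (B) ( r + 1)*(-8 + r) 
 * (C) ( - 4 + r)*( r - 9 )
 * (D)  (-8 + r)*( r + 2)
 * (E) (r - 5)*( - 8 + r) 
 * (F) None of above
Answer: F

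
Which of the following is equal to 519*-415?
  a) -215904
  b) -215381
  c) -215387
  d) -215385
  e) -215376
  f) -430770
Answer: d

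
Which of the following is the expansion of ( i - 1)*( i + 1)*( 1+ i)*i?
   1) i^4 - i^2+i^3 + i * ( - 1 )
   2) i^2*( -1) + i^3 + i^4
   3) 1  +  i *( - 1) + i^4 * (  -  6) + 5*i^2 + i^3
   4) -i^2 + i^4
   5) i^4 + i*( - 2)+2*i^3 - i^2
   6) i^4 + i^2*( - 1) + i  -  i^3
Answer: 1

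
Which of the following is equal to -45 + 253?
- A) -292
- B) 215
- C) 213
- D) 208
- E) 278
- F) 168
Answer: D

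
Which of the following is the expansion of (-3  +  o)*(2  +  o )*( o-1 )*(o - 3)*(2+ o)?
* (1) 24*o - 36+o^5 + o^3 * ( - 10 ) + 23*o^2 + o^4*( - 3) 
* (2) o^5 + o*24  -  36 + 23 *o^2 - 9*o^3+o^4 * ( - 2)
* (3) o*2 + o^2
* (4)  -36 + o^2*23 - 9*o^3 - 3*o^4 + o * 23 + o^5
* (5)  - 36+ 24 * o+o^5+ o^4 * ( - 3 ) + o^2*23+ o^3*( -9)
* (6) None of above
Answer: 5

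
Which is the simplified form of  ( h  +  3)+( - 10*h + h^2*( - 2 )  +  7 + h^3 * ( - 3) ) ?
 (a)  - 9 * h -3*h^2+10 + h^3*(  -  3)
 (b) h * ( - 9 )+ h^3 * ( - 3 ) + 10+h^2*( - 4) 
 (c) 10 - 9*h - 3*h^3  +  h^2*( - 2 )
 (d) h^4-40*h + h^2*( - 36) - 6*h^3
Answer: c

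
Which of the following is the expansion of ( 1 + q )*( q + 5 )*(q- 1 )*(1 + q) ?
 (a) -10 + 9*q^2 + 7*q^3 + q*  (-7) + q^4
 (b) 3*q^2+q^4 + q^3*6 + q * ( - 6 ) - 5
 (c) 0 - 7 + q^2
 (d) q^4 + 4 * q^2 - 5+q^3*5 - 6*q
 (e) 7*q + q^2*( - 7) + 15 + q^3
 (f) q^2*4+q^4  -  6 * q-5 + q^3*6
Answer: f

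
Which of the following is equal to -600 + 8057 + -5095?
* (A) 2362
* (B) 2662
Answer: A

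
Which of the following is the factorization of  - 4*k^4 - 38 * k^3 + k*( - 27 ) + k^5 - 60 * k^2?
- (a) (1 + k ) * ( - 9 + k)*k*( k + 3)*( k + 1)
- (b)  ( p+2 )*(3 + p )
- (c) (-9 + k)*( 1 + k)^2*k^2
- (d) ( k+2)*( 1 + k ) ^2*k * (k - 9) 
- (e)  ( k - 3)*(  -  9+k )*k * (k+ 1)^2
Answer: a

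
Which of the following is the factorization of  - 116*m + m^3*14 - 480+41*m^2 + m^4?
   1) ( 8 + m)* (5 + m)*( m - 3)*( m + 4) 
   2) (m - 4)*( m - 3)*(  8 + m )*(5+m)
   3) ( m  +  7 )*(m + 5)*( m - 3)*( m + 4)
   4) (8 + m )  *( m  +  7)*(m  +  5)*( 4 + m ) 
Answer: 1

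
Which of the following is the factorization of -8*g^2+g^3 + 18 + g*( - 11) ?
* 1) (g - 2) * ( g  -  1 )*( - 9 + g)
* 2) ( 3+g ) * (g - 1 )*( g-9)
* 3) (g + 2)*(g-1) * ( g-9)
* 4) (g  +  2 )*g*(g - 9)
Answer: 3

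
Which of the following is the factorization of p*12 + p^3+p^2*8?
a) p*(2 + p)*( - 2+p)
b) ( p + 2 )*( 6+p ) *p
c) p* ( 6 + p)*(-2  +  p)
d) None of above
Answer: b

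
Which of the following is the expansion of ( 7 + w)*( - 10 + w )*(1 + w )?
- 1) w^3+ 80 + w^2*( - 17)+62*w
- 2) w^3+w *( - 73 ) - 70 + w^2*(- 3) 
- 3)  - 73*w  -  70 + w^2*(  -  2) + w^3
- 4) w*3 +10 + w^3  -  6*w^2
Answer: 3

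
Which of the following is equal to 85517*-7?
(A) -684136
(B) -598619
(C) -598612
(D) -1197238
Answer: B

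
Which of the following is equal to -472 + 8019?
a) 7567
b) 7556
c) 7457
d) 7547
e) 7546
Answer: d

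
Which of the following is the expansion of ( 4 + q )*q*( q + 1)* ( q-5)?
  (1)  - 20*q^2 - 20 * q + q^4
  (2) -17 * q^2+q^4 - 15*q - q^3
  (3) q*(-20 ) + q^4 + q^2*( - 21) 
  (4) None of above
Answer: 3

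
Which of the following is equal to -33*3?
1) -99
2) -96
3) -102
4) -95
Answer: 1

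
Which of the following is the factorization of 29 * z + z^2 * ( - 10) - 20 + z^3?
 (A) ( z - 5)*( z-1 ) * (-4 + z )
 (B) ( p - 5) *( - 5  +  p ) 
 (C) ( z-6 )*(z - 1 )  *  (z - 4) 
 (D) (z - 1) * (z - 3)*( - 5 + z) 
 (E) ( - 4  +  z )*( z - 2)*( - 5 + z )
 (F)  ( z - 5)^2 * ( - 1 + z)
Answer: A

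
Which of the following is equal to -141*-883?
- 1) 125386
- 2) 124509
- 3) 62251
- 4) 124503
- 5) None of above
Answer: 4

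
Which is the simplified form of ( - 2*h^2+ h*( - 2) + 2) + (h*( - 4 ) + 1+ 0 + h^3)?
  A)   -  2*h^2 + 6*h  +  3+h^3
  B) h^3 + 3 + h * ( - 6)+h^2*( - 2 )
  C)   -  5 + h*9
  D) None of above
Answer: B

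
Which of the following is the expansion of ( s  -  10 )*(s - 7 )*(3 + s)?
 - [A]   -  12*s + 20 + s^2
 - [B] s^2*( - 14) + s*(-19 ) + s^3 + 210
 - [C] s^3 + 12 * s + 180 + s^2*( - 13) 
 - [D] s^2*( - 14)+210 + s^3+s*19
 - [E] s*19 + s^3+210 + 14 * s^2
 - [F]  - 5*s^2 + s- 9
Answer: D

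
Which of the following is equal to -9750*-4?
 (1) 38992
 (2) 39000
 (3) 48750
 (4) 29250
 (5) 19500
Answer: 2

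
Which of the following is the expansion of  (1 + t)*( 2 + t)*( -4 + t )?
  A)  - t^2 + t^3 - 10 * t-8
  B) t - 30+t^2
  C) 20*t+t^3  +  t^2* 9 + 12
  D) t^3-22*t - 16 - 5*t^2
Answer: A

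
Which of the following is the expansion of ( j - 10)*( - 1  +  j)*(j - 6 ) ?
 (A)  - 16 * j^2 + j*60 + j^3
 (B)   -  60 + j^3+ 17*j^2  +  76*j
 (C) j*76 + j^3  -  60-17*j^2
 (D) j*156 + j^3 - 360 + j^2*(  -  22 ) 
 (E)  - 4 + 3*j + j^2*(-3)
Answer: C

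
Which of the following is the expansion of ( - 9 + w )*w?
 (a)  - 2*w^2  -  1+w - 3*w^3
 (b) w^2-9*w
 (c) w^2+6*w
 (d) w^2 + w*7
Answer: b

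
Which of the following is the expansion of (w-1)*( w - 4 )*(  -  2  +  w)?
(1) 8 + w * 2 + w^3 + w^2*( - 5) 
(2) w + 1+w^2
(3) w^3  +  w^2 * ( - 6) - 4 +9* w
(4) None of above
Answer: 4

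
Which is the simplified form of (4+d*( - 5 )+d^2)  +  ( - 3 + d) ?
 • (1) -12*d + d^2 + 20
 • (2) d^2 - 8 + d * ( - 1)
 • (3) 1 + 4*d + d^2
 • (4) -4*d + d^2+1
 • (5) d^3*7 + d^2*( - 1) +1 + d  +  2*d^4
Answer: 4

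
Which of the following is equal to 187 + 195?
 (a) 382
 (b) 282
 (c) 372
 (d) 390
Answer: a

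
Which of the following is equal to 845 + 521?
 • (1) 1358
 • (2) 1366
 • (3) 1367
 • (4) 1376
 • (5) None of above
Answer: 2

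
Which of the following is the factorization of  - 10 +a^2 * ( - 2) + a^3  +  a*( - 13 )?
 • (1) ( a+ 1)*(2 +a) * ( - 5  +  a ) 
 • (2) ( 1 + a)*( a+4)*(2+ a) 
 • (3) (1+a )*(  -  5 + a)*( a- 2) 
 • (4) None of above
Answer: 1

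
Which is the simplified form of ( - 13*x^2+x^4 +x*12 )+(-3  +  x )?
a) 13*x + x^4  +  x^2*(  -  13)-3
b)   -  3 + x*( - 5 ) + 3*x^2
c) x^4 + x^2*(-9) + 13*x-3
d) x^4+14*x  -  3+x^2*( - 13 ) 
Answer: a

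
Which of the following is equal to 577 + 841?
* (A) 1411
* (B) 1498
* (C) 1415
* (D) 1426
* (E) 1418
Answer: E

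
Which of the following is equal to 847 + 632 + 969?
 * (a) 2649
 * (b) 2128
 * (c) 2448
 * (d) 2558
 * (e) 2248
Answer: c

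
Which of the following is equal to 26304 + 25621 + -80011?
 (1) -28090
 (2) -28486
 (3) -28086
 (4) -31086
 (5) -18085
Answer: 3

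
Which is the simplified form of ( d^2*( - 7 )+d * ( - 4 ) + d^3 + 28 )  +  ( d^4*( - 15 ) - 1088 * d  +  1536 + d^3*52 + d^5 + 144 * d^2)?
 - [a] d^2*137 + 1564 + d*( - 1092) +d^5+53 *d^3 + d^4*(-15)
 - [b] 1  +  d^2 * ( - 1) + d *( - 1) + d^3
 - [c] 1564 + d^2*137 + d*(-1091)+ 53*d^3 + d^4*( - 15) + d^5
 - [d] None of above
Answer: a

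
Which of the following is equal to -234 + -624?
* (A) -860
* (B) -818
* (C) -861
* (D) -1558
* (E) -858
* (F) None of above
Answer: E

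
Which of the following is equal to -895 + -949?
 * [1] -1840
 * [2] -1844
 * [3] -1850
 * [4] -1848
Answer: 2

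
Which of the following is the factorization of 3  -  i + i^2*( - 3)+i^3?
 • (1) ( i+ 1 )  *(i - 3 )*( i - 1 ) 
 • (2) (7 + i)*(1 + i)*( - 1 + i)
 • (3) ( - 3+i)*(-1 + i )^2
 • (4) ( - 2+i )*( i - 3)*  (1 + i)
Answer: 1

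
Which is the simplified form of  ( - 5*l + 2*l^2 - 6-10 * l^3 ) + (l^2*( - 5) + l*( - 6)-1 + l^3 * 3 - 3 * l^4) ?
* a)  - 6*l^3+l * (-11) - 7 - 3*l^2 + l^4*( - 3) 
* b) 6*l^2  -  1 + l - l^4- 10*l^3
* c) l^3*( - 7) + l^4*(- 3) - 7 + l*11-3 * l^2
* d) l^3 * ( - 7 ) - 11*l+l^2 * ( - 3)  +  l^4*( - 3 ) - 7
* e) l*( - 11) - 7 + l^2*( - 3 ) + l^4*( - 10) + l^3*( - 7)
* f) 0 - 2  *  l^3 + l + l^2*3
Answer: d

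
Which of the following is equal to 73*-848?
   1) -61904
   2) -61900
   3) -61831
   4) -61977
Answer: 1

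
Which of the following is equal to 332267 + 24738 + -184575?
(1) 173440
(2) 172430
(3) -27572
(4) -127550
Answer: 2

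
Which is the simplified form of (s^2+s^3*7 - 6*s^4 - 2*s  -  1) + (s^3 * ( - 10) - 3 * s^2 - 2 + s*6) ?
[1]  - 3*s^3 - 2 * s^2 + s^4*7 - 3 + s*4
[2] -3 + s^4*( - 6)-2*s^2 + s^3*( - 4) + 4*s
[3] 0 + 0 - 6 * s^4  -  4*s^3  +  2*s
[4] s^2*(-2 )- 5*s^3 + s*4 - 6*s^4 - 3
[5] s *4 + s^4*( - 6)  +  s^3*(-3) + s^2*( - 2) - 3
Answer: 5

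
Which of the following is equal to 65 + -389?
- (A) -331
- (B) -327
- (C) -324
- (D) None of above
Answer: C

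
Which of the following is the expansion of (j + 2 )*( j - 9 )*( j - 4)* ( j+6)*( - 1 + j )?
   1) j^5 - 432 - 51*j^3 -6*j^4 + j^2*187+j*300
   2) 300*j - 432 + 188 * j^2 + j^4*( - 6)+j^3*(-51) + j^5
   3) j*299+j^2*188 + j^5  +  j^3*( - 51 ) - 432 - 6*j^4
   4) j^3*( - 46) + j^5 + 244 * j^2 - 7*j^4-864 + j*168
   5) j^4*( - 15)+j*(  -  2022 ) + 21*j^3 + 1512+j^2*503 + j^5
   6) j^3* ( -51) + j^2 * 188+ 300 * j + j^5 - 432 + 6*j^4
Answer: 2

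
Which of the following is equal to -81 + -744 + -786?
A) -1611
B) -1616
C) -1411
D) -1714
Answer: A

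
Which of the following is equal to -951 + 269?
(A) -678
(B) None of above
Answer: B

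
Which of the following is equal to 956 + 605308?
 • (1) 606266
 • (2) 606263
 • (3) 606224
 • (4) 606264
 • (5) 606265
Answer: 4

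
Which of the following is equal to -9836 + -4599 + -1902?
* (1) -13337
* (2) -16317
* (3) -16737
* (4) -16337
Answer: 4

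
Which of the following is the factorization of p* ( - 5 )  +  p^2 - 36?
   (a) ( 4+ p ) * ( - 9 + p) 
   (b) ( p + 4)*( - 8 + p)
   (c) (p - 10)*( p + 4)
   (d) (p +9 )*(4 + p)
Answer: a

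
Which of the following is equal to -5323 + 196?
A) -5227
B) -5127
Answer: B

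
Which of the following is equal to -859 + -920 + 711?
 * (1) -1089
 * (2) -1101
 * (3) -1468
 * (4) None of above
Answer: 4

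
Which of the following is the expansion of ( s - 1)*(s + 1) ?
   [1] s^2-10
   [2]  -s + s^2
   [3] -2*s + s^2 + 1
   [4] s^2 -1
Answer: 4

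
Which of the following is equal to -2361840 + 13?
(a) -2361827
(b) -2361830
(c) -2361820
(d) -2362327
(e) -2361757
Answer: a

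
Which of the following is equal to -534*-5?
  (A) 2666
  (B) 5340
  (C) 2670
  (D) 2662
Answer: C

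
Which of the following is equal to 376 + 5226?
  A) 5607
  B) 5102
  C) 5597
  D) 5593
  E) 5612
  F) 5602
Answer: F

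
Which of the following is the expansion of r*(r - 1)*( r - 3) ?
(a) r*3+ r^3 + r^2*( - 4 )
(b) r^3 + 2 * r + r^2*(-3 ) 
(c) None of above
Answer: a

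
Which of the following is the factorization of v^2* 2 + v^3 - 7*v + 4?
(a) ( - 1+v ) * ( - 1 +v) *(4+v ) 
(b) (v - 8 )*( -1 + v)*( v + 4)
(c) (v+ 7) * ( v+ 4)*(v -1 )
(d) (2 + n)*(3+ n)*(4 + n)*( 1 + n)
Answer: a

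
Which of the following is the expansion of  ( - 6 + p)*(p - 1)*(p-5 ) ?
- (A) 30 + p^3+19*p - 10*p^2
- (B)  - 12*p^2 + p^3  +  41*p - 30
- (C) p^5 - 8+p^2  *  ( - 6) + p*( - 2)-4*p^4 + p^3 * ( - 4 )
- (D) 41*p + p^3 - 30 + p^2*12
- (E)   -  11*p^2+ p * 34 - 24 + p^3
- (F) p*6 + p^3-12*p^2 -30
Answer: B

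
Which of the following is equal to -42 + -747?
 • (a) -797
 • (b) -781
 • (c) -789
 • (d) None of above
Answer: c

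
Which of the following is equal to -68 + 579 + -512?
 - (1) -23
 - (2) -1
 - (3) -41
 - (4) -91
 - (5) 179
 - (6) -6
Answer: 2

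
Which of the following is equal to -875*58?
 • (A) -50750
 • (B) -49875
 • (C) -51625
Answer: A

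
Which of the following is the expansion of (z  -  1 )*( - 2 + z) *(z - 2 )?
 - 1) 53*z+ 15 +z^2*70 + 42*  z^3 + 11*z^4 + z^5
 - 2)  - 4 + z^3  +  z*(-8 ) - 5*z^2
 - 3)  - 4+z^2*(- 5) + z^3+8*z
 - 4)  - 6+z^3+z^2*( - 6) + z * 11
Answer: 3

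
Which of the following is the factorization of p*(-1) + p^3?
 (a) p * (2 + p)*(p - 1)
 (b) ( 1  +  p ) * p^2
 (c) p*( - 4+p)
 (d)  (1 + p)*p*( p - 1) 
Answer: d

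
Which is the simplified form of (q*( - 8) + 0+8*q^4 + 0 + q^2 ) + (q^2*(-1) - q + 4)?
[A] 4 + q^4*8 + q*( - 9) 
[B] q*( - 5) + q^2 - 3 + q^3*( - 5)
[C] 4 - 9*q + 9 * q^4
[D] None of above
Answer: A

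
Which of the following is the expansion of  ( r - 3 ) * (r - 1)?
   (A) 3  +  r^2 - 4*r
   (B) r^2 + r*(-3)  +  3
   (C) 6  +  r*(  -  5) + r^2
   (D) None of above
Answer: A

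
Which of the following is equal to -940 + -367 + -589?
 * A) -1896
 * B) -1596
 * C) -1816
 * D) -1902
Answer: A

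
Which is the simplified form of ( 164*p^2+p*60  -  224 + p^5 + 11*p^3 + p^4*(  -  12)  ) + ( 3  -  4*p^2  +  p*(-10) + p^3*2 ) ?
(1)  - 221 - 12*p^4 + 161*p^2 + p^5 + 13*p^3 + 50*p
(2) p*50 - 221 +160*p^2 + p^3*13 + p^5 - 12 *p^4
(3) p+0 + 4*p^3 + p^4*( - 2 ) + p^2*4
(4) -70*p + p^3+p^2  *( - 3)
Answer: 2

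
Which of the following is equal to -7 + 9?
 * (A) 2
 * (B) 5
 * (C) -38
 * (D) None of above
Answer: A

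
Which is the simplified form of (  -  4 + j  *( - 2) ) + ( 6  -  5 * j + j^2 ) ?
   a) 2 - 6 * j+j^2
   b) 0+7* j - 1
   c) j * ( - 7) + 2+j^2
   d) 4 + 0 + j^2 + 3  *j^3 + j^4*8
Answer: c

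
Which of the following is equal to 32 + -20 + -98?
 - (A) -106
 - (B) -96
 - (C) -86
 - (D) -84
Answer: C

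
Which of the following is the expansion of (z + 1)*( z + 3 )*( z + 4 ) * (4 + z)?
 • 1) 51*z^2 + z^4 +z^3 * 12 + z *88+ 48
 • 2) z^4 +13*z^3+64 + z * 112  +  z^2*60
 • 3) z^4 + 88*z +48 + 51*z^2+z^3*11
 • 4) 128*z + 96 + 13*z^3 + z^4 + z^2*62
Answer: 1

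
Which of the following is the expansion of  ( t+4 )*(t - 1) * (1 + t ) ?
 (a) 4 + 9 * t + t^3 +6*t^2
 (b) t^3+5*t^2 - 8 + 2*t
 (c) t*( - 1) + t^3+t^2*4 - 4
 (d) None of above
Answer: c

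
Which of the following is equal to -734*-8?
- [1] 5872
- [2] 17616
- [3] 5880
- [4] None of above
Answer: 1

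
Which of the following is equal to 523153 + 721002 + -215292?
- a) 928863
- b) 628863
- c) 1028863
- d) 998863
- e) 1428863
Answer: c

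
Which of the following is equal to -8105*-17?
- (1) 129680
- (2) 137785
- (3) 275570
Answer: 2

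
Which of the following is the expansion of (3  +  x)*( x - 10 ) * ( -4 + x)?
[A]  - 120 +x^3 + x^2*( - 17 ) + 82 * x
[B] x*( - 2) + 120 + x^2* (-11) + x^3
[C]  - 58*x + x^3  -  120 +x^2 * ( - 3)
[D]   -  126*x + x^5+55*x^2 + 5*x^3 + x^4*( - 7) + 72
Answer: B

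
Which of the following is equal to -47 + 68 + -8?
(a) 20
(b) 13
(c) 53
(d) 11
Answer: b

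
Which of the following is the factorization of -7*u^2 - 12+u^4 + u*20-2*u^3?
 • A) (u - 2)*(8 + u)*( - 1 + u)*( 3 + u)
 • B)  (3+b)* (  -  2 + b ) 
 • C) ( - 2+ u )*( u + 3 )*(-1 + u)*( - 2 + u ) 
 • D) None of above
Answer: C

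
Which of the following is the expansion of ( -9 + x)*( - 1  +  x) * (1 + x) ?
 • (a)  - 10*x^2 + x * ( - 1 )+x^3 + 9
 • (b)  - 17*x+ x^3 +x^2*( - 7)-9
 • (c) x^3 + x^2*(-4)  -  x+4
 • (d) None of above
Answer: d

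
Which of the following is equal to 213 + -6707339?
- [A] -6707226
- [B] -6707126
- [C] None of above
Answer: B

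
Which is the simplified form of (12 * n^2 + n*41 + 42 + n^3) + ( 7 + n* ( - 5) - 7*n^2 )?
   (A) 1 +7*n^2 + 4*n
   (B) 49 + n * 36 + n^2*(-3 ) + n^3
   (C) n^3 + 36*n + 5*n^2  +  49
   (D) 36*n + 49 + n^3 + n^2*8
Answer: C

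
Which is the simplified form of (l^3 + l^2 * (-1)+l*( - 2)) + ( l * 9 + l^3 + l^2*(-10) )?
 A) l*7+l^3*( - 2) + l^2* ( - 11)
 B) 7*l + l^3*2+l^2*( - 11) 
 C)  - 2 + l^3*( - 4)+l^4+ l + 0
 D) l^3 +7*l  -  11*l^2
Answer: B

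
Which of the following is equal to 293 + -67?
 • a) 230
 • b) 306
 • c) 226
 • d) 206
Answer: c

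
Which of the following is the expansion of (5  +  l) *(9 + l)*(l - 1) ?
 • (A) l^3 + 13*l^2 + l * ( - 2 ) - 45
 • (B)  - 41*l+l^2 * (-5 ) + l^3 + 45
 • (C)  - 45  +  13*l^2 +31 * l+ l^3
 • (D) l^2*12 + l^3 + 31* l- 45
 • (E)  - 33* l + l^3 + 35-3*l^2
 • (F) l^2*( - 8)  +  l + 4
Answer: C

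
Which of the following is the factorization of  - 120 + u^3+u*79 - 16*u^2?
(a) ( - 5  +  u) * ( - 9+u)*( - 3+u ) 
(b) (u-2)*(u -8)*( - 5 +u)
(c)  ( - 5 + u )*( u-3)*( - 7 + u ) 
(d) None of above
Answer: d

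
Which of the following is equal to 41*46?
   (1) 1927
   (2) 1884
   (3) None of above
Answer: 3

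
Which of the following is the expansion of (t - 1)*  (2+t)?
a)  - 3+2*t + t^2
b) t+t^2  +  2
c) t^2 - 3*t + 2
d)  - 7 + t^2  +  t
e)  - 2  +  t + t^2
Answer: e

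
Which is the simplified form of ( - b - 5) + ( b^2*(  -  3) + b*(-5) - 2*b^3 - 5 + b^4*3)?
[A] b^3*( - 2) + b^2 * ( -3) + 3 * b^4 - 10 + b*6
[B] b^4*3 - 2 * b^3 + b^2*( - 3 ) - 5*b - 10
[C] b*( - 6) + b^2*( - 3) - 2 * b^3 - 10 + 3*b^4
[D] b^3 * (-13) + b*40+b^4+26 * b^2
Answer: C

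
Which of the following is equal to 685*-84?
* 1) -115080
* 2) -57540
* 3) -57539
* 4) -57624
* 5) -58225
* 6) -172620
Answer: 2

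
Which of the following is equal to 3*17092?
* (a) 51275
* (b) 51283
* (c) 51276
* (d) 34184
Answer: c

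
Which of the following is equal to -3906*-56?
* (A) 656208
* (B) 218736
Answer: B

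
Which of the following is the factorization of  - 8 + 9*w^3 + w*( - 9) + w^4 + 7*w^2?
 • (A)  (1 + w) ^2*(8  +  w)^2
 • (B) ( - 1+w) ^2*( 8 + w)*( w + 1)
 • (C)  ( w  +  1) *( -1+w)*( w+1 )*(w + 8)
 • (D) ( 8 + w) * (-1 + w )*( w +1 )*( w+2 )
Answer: C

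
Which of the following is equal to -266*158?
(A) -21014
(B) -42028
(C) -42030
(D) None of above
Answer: B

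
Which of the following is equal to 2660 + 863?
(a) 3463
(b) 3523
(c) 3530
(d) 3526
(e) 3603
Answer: b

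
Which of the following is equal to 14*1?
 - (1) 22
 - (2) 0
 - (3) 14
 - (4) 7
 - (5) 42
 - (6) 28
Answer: 3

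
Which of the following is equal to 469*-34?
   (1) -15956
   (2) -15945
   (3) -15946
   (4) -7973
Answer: 3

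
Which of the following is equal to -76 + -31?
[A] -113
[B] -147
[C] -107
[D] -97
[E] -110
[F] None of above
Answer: C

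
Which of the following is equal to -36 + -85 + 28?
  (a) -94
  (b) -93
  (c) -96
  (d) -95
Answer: b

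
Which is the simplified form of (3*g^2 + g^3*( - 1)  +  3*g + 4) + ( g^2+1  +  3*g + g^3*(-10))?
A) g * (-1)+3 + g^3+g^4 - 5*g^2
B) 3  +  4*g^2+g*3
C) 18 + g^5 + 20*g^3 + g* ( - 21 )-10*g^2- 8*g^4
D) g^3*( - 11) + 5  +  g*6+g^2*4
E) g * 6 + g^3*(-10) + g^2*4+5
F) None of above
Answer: D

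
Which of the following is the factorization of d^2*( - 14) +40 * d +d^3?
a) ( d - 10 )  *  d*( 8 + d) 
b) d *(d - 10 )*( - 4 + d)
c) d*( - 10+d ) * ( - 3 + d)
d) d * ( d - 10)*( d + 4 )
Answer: b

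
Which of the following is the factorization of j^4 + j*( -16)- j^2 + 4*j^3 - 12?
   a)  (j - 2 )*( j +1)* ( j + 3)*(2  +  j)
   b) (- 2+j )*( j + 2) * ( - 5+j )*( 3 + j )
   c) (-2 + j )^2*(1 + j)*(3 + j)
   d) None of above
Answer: a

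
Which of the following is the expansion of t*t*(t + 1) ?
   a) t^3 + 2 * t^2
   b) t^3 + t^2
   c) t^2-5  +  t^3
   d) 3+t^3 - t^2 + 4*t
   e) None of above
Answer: b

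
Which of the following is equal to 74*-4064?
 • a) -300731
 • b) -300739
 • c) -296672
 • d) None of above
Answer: d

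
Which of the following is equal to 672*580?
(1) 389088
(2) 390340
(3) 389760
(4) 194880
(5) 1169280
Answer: 3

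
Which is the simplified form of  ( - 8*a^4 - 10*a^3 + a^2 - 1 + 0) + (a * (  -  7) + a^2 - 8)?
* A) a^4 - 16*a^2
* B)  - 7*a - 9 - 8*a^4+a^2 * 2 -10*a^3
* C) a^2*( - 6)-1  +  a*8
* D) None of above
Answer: B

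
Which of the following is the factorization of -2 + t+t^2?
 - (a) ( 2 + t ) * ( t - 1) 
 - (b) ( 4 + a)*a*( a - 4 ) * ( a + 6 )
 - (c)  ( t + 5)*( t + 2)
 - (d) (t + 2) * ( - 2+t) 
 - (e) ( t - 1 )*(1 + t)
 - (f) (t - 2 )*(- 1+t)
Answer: a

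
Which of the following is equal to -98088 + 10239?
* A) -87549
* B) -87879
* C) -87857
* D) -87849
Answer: D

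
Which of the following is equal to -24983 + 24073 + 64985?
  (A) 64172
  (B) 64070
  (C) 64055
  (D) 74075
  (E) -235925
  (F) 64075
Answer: F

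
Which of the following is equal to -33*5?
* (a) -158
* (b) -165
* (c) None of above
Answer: b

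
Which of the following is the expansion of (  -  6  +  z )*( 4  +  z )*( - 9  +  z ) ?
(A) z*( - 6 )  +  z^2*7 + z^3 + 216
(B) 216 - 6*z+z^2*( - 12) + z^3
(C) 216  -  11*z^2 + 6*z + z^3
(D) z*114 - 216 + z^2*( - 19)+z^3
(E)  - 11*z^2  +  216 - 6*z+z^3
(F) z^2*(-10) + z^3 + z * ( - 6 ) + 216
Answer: E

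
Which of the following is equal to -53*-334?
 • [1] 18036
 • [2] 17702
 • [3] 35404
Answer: 2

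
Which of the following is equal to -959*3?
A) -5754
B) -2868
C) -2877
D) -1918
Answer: C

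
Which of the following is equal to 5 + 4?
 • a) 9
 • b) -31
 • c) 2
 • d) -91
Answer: a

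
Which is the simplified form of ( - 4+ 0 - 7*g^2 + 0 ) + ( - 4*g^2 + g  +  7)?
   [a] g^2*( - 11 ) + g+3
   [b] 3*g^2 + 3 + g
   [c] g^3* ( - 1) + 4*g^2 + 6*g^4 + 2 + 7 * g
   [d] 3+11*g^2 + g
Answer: a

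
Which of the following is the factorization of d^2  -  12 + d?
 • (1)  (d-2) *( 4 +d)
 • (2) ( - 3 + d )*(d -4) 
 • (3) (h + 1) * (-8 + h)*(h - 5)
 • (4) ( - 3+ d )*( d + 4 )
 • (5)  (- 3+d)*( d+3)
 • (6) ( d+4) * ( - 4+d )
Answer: 4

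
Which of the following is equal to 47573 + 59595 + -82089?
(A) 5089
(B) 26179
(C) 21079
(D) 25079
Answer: D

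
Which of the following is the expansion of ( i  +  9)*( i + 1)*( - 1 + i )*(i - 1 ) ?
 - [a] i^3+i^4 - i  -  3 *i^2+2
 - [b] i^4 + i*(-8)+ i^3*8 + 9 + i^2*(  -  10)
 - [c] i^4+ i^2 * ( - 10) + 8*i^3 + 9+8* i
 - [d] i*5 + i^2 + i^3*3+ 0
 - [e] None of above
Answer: b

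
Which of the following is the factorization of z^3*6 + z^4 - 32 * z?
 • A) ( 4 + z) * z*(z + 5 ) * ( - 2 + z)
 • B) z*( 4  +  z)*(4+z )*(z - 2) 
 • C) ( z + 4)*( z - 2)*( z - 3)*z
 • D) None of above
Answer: B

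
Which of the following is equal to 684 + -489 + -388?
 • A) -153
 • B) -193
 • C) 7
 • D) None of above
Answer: B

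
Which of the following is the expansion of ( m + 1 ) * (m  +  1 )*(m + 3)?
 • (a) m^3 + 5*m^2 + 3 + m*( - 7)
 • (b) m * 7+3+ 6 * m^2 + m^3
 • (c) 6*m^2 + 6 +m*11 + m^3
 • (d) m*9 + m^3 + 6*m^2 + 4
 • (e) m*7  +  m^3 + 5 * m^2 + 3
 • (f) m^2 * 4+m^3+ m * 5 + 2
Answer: e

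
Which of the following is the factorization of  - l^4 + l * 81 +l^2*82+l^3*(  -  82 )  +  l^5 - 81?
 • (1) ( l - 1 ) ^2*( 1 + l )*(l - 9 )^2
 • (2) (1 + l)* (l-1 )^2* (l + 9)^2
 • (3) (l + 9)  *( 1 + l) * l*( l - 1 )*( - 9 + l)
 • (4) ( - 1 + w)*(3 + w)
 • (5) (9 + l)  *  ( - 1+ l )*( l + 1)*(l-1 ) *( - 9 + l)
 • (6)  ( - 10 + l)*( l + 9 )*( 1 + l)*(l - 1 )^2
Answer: 5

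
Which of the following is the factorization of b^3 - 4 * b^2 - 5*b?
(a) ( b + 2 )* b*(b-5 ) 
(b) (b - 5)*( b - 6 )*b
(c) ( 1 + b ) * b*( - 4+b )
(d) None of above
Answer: d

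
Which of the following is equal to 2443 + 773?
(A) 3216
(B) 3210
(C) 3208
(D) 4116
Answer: A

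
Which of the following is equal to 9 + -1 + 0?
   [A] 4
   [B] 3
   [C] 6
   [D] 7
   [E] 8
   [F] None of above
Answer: E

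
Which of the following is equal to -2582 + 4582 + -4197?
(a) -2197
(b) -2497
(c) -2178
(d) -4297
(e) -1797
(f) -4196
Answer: a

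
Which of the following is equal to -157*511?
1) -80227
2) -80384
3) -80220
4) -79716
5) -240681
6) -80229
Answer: 1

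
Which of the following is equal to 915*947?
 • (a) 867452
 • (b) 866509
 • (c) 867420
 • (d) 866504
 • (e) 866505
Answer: e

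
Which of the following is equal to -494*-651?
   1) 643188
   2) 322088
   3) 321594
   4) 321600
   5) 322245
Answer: 3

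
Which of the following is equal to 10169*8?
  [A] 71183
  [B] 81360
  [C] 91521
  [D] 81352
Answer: D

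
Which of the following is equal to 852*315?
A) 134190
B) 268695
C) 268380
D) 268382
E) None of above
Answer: C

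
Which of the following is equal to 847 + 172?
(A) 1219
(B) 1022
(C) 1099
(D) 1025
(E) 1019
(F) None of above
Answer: E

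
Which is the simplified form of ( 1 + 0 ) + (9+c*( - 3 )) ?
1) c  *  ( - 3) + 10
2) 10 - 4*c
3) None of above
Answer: 1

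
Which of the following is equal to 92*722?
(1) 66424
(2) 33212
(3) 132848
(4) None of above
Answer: 1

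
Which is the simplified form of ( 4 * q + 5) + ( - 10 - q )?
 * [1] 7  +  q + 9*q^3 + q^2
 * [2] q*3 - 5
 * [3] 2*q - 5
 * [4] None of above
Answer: 2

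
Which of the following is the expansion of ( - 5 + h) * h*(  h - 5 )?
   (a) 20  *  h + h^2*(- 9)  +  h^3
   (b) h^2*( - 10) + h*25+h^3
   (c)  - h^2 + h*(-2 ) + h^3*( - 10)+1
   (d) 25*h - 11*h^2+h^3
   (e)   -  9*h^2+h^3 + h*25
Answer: b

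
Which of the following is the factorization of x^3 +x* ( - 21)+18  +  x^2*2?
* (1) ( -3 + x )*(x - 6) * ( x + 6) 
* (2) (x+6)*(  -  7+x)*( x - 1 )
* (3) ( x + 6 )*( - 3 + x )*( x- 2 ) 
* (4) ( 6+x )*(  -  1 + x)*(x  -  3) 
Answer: 4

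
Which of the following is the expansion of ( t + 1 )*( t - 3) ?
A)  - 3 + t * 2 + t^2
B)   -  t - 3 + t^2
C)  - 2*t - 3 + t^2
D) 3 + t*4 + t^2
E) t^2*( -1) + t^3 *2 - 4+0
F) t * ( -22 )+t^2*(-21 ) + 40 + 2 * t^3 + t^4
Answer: C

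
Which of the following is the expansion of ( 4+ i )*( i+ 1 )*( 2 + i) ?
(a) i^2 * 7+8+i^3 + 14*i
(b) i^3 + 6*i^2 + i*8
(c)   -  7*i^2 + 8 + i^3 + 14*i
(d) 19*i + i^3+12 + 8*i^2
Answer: a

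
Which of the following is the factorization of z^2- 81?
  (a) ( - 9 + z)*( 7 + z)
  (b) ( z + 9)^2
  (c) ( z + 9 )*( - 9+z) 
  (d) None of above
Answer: c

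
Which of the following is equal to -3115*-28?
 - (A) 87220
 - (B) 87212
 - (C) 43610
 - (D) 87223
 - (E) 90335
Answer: A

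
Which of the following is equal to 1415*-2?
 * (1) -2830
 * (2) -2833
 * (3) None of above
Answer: 1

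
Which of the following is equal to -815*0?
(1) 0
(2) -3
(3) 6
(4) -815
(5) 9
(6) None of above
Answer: 1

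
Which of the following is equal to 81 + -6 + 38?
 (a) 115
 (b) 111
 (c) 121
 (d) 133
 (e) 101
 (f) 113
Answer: f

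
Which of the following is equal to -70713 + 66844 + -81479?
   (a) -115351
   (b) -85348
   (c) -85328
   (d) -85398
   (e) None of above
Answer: b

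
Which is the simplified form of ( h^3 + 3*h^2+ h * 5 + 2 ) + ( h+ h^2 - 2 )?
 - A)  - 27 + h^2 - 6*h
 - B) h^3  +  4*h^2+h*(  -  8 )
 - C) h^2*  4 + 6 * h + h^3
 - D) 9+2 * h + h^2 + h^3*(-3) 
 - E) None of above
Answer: C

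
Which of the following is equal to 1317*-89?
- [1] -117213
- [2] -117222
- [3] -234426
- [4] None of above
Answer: 1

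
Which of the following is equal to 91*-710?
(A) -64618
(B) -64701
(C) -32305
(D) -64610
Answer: D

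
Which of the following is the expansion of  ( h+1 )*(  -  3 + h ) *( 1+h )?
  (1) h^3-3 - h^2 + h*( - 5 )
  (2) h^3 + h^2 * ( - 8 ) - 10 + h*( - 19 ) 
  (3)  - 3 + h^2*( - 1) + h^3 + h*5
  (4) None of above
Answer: 1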